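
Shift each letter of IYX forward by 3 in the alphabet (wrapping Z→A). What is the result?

I(8): 8+3=11 → L
Y(24): 24+3=27≡1 → B
X(23): 23+3=26≡0 → A

LBA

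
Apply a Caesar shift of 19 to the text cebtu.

vxumn

c(2): 2+19=21 → v
e(4): 4+19=23 → x
b(1): 1+19=20 → u
t(19): 19+19=38≡12 → m
u(20): 20+19=39≡13 → n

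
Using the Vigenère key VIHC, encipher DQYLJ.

YYFNE

Repeat the key across the message: VIHCV
D(3)+V(21): 24 → Y
Q(16)+I(8): 24 → Y
Y(24)+H(7): 31≡5 → F
L(11)+C(2): 13 → N
J(9)+V(21): 30≡4 → E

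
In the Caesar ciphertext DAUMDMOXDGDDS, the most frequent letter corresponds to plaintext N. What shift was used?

16

The most frequent ciphertext letter is D (appears 5 times).
D is position 3; N is position 13.
Shift = -10≡16.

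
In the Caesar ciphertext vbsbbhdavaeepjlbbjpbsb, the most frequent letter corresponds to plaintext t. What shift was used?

The most frequent ciphertext letter is b (appears 7 times).
b is position 1; t is position 19.
Shift = -18≡8.

8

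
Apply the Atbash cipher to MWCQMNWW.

NDXJNMDD

M(12) → N(13)
W(22) → D(3)
C(2) → X(23)
Q(16) → J(9)
M(12) → N(13)
N(13) → M(12)
W(22) → D(3)
W(22) → D(3)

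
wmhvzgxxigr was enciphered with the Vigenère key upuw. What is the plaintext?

cxnzfrdborx

Repeat the key across the ciphertext: upuwupuwupu
w(22)−u(20): 2 → c
m(12)−p(15): -3≡23 → x
h(7)−u(20): -13≡13 → n
v(21)−w(22): -1≡25 → z
z(25)−u(20): 5 → f
g(6)−p(15): -9≡17 → r
x(23)−u(20): 3 → d
x(23)−w(22): 1 → b
i(8)−u(20): -12≡14 → o
g(6)−p(15): -9≡17 → r
r(17)−u(20): -3≡23 → x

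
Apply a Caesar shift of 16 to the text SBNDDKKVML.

S(18): 18+16=34≡8 → I
B(1): 1+16=17 → R
N(13): 13+16=29≡3 → D
D(3): 3+16=19 → T
D(3): 3+16=19 → T
K(10): 10+16=26≡0 → A
K(10): 10+16=26≡0 → A
V(21): 21+16=37≡11 → L
M(12): 12+16=28≡2 → C
L(11): 11+16=27≡1 → B

IRDTTAALCB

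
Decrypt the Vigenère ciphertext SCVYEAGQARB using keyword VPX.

XNYDPDLBDWM

Repeat the key across the ciphertext: VPXVPXVPXVP
S(18)−V(21): -3≡23 → X
C(2)−P(15): -13≡13 → N
V(21)−X(23): -2≡24 → Y
Y(24)−V(21): 3 → D
E(4)−P(15): -11≡15 → P
A(0)−X(23): -23≡3 → D
G(6)−V(21): -15≡11 → L
Q(16)−P(15): 1 → B
A(0)−X(23): -23≡3 → D
R(17)−V(21): -4≡22 → W
B(1)−P(15): -14≡12 → M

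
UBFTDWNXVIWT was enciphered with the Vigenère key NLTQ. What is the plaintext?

Repeat the key across the ciphertext: NLTQNLTQNLTQ
U(20)−N(13): 7 → H
B(1)−L(11): -10≡16 → Q
F(5)−T(19): -14≡12 → M
T(19)−Q(16): 3 → D
D(3)−N(13): -10≡16 → Q
W(22)−L(11): 11 → L
N(13)−T(19): -6≡20 → U
X(23)−Q(16): 7 → H
V(21)−N(13): 8 → I
I(8)−L(11): -3≡23 → X
W(22)−T(19): 3 → D
T(19)−Q(16): 3 → D

HQMDQLUHIXDD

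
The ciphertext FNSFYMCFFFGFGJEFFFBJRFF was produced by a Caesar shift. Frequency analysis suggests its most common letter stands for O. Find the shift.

17

The most frequent ciphertext letter is F (appears 11 times).
F is position 5; O is position 14.
Shift = -9≡17.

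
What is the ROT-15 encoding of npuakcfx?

n(13): 13+15=28≡2 → c
p(15): 15+15=30≡4 → e
u(20): 20+15=35≡9 → j
a(0): 0+15=15 → p
k(10): 10+15=25 → z
c(2): 2+15=17 → r
f(5): 5+15=20 → u
x(23): 23+15=38≡12 → m

cejpzrum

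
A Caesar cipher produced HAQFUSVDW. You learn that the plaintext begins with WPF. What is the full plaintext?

WPFUJHKSL

From the crib: H(7)−W(22)=-15≡11, so the shift is 11.
Subtract 11 from each ciphertext letter:
H(7): 7−11=-4≡22 → W
A(0): 0−11=-11≡15 → P
Q(16): 16−11=5 → F
F(5): 5−11=-6≡20 → U
U(20): 20−11=9 → J
S(18): 18−11=7 → H
V(21): 21−11=10 → K
D(3): 3−11=-8≡18 → S
W(22): 22−11=11 → L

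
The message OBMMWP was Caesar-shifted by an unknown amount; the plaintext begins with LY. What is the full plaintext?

LYJJTM

From the crib: O(14)−L(11)=3, so the shift is 3.
Subtract 3 from each ciphertext letter:
O(14): 14−3=11 → L
B(1): 1−3=-2≡24 → Y
M(12): 12−3=9 → J
M(12): 12−3=9 → J
W(22): 22−3=19 → T
P(15): 15−3=12 → M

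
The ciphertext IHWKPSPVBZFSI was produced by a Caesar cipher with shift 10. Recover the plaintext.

YXMAFIFLRPVIY

I(8): 8−10=-2≡24 → Y
H(7): 7−10=-3≡23 → X
W(22): 22−10=12 → M
K(10): 10−10=0 → A
P(15): 15−10=5 → F
S(18): 18−10=8 → I
P(15): 15−10=5 → F
V(21): 21−10=11 → L
B(1): 1−10=-9≡17 → R
Z(25): 25−10=15 → P
F(5): 5−10=-5≡21 → V
S(18): 18−10=8 → I
I(8): 8−10=-2≡24 → Y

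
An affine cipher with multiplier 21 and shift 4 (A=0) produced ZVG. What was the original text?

BHK

The inverse of 21 mod 26 is 5, since 21·5=105≡1. Apply D(y)=5·(y−4) mod 26:
Z(25): 5·(25−4)=105≡1 → B
V(21): 5·(21−4)=85≡7 → H
G(6): 5·(6−4)=10 → K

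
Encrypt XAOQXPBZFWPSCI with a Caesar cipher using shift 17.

X(23): 23+17=40≡14 → O
A(0): 0+17=17 → R
O(14): 14+17=31≡5 → F
Q(16): 16+17=33≡7 → H
X(23): 23+17=40≡14 → O
P(15): 15+17=32≡6 → G
B(1): 1+17=18 → S
Z(25): 25+17=42≡16 → Q
F(5): 5+17=22 → W
W(22): 22+17=39≡13 → N
P(15): 15+17=32≡6 → G
S(18): 18+17=35≡9 → J
C(2): 2+17=19 → T
I(8): 8+17=25 → Z

ORFHOGSQWNGJTZ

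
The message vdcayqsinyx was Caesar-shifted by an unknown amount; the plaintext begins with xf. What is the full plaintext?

From the crib: v(21)−x(23)=-2≡24, so the shift is 24.
Subtract 24 from each ciphertext letter:
v(21): 21−24=-3≡23 → x
d(3): 3−24=-21≡5 → f
c(2): 2−24=-22≡4 → e
a(0): 0−24=-24≡2 → c
y(24): 24−24=0 → a
q(16): 16−24=-8≡18 → s
s(18): 18−24=-6≡20 → u
i(8): 8−24=-16≡10 → k
n(13): 13−24=-11≡15 → p
y(24): 24−24=0 → a
x(23): 23−24=-1≡25 → z

xfecasukpaz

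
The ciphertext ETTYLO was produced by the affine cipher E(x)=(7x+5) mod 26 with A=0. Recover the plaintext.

The inverse of 7 mod 26 is 15, since 7·15=105≡1. Apply D(y)=15·(y−5) mod 26:
E(4): 15·(4−5)=-15≡11 → L
T(19): 15·(19−5)=210≡2 → C
T(19): 15·(19−5)=210≡2 → C
Y(24): 15·(24−5)=285≡25 → Z
L(11): 15·(11−5)=90≡12 → M
O(14): 15·(14−5)=135≡5 → F

LCCZMF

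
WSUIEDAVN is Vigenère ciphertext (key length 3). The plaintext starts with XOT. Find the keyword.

Subtract each crib letter from the matching ciphertext letter (mod 26):
W(22)−X(23)=-1≡25 → Z
S(18)−O(14)=4 → E
U(20)−T(19)=1 → B

ZEB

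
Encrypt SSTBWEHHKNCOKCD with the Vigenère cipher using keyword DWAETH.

Repeat the key across the message: DWAETHDWAETHDWA
S(18)+D(3): 21 → V
S(18)+W(22): 40≡14 → O
T(19)+A(0): 19 → T
B(1)+E(4): 5 → F
W(22)+T(19): 41≡15 → P
E(4)+H(7): 11 → L
H(7)+D(3): 10 → K
H(7)+W(22): 29≡3 → D
K(10)+A(0): 10 → K
N(13)+E(4): 17 → R
C(2)+T(19): 21 → V
O(14)+H(7): 21 → V
K(10)+D(3): 13 → N
C(2)+W(22): 24 → Y
D(3)+A(0): 3 → D

VOTFPLKDKRVVNYD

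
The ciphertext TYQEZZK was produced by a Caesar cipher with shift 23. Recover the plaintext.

WBTHCCN

T(19): 19−23=-4≡22 → W
Y(24): 24−23=1 → B
Q(16): 16−23=-7≡19 → T
E(4): 4−23=-19≡7 → H
Z(25): 25−23=2 → C
Z(25): 25−23=2 → C
K(10): 10−23=-13≡13 → N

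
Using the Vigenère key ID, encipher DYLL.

LBTO

Repeat the key across the message: IDID
D(3)+I(8): 11 → L
Y(24)+D(3): 27≡1 → B
L(11)+I(8): 19 → T
L(11)+D(3): 14 → O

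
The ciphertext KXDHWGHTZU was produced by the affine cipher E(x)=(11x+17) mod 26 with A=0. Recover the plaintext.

The inverse of 11 mod 26 is 19, since 11·19=209≡1. Apply D(y)=19·(y−17) mod 26:
K(10): 19·(10−17)=-133≡23 → X
X(23): 19·(23−17)=114≡10 → K
D(3): 19·(3−17)=-266≡20 → U
H(7): 19·(7−17)=-190≡18 → S
W(22): 19·(22−17)=95≡17 → R
G(6): 19·(6−17)=-209≡25 → Z
H(7): 19·(7−17)=-190≡18 → S
T(19): 19·(19−17)=38≡12 → M
Z(25): 19·(25−17)=152≡22 → W
U(20): 19·(20−17)=57≡5 → F

XKUSRZSMWF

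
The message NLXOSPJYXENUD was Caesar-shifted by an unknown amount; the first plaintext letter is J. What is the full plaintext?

JHTKOLFUTAJQZ

From the crib: N(13)−J(9)=4, so the shift is 4.
Subtract 4 from each ciphertext letter:
N(13): 13−4=9 → J
L(11): 11−4=7 → H
X(23): 23−4=19 → T
O(14): 14−4=10 → K
S(18): 18−4=14 → O
P(15): 15−4=11 → L
J(9): 9−4=5 → F
Y(24): 24−4=20 → U
X(23): 23−4=19 → T
E(4): 4−4=0 → A
N(13): 13−4=9 → J
U(20): 20−4=16 → Q
D(3): 3−4=-1≡25 → Z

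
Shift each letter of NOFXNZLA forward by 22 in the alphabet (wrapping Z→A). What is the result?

N(13): 13+22=35≡9 → J
O(14): 14+22=36≡10 → K
F(5): 5+22=27≡1 → B
X(23): 23+22=45≡19 → T
N(13): 13+22=35≡9 → J
Z(25): 25+22=47≡21 → V
L(11): 11+22=33≡7 → H
A(0): 0+22=22 → W

JKBTJVHW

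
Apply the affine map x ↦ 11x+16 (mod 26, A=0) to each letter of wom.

yos

w(22): 11·22+16=258≡24 → y
o(14): 11·14+16=170≡14 → o
m(12): 11·12+16=148≡18 → s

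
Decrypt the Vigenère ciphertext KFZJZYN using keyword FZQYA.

Repeat the key across the ciphertext: FZQYAFZ
K(10)−F(5): 5 → F
F(5)−Z(25): -20≡6 → G
Z(25)−Q(16): 9 → J
J(9)−Y(24): -15≡11 → L
Z(25)−A(0): 25 → Z
Y(24)−F(5): 19 → T
N(13)−Z(25): -12≡14 → O

FGJLZTO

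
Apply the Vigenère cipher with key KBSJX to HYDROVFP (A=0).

RZVALFGH

Repeat the key across the message: KBSJXKBS
H(7)+K(10): 17 → R
Y(24)+B(1): 25 → Z
D(3)+S(18): 21 → V
R(17)+J(9): 26≡0 → A
O(14)+X(23): 37≡11 → L
V(21)+K(10): 31≡5 → F
F(5)+B(1): 6 → G
P(15)+S(18): 33≡7 → H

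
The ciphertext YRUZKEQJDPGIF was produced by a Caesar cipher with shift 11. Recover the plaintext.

Y(24): 24−11=13 → N
R(17): 17−11=6 → G
U(20): 20−11=9 → J
Z(25): 25−11=14 → O
K(10): 10−11=-1≡25 → Z
E(4): 4−11=-7≡19 → T
Q(16): 16−11=5 → F
J(9): 9−11=-2≡24 → Y
D(3): 3−11=-8≡18 → S
P(15): 15−11=4 → E
G(6): 6−11=-5≡21 → V
I(8): 8−11=-3≡23 → X
F(5): 5−11=-6≡20 → U

NGJOZTFYSEVXU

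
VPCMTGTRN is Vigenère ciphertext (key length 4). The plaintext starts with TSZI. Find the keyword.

CXDE

Subtract each crib letter from the matching ciphertext letter (mod 26):
V(21)−T(19)=2 → C
P(15)−S(18)=-3≡23 → X
C(2)−Z(25)=-23≡3 → D
M(12)−I(8)=4 → E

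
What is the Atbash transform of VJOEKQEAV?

EQLVPJVZE

V(21) → E(4)
J(9) → Q(16)
O(14) → L(11)
E(4) → V(21)
K(10) → P(15)
Q(16) → J(9)
E(4) → V(21)
A(0) → Z(25)
V(21) → E(4)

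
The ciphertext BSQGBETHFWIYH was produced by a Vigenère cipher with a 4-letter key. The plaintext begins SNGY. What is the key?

JFKI

Subtract each crib letter from the matching ciphertext letter (mod 26):
B(1)−S(18)=-17≡9 → J
S(18)−N(13)=5 → F
Q(16)−G(6)=10 → K
G(6)−Y(24)=-18≡8 → I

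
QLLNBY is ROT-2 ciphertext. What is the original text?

OJJLZW

Q(16): 16−2=14 → O
L(11): 11−2=9 → J
L(11): 11−2=9 → J
N(13): 13−2=11 → L
B(1): 1−2=-1≡25 → Z
Y(24): 24−2=22 → W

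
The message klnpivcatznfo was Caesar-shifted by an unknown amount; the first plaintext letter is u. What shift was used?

16

From the crib: k(10)−u(20)=-10≡16, so the shift is 16.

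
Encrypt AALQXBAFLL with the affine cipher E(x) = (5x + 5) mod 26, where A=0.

A(0): 5·0+5=5 → F
A(0): 5·0+5=5 → F
L(11): 5·11+5=60≡8 → I
Q(16): 5·16+5=85≡7 → H
X(23): 5·23+5=120≡16 → Q
B(1): 5·1+5=10 → K
A(0): 5·0+5=5 → F
F(5): 5·5+5=30≡4 → E
L(11): 5·11+5=60≡8 → I
L(11): 5·11+5=60≡8 → I

FFIHQKFEII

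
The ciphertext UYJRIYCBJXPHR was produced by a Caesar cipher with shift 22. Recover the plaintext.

U(20): 20−22=-2≡24 → Y
Y(24): 24−22=2 → C
J(9): 9−22=-13≡13 → N
R(17): 17−22=-5≡21 → V
I(8): 8−22=-14≡12 → M
Y(24): 24−22=2 → C
C(2): 2−22=-20≡6 → G
B(1): 1−22=-21≡5 → F
J(9): 9−22=-13≡13 → N
X(23): 23−22=1 → B
P(15): 15−22=-7≡19 → T
H(7): 7−22=-15≡11 → L
R(17): 17−22=-5≡21 → V

YCNVMCGFNBTLV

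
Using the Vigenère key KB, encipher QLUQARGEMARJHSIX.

Repeat the key across the message: KBKBKBKBKBKBKBKB
Q(16)+K(10): 26≡0 → A
L(11)+B(1): 12 → M
U(20)+K(10): 30≡4 → E
Q(16)+B(1): 17 → R
A(0)+K(10): 10 → K
R(17)+B(1): 18 → S
G(6)+K(10): 16 → Q
E(4)+B(1): 5 → F
M(12)+K(10): 22 → W
A(0)+B(1): 1 → B
R(17)+K(10): 27≡1 → B
J(9)+B(1): 10 → K
H(7)+K(10): 17 → R
S(18)+B(1): 19 → T
I(8)+K(10): 18 → S
X(23)+B(1): 24 → Y

AMERKSQFWBBKRTSY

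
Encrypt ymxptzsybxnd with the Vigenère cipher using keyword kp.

ibhedocnlmxs

Repeat the key across the message: kpkpkpkpkpkp
y(24)+k(10): 34≡8 → i
m(12)+p(15): 27≡1 → b
x(23)+k(10): 33≡7 → h
p(15)+p(15): 30≡4 → e
t(19)+k(10): 29≡3 → d
z(25)+p(15): 40≡14 → o
s(18)+k(10): 28≡2 → c
y(24)+p(15): 39≡13 → n
b(1)+k(10): 11 → l
x(23)+p(15): 38≡12 → m
n(13)+k(10): 23 → x
d(3)+p(15): 18 → s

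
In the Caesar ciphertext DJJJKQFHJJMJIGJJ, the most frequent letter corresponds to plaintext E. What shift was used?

5

The most frequent ciphertext letter is J (appears 8 times).
J is position 9; E is position 4.
Shift = 5.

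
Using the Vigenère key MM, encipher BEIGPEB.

NQUSBQN

Repeat the key across the message: MMMMMMM
B(1)+M(12): 13 → N
E(4)+M(12): 16 → Q
I(8)+M(12): 20 → U
G(6)+M(12): 18 → S
P(15)+M(12): 27≡1 → B
E(4)+M(12): 16 → Q
B(1)+M(12): 13 → N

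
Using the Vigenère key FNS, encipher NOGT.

Repeat the key across the message: FNSF
N(13)+F(5): 18 → S
O(14)+N(13): 27≡1 → B
G(6)+S(18): 24 → Y
T(19)+F(5): 24 → Y

SBYY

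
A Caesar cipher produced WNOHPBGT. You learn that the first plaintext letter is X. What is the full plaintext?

XOPIQCHU

From the crib: W(22)−X(23)=-1≡25, so the shift is 25.
Subtract 25 from each ciphertext letter:
W(22): 22−25=-3≡23 → X
N(13): 13−25=-12≡14 → O
O(14): 14−25=-11≡15 → P
H(7): 7−25=-18≡8 → I
P(15): 15−25=-10≡16 → Q
B(1): 1−25=-24≡2 → C
G(6): 6−25=-19≡7 → H
T(19): 19−25=-6≡20 → U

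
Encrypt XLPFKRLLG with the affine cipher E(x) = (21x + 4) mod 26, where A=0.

X(23): 21·23+4=487≡19 → T
L(11): 21·11+4=235≡1 → B
P(15): 21·15+4=319≡7 → H
F(5): 21·5+4=109≡5 → F
K(10): 21·10+4=214≡6 → G
R(17): 21·17+4=361≡23 → X
L(11): 21·11+4=235≡1 → B
L(11): 21·11+4=235≡1 → B
G(6): 21·6+4=130≡0 → A

TBHFGXBBA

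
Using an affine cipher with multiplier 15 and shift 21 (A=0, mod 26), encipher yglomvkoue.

rhextypxjd

y(24): 15·24+21=381≡17 → r
g(6): 15·6+21=111≡7 → h
l(11): 15·11+21=186≡4 → e
o(14): 15·14+21=231≡23 → x
m(12): 15·12+21=201≡19 → t
v(21): 15·21+21=336≡24 → y
k(10): 15·10+21=171≡15 → p
o(14): 15·14+21=231≡23 → x
u(20): 15·20+21=321≡9 → j
e(4): 15·4+21=81≡3 → d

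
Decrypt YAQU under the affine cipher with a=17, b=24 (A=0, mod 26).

AUYM

The inverse of 17 mod 26 is 23, since 17·23=391≡1. Apply D(y)=23·(y−24) mod 26:
Y(24): 23·(24−24)=0 → A
A(0): 23·(0−24)=-552≡20 → U
Q(16): 23·(16−24)=-184≡24 → Y
U(20): 23·(20−24)=-92≡12 → M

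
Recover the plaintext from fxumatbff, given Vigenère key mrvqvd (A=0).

tgzwfqpok

Repeat the key across the ciphertext: mrvqvdmrv
f(5)−m(12): -7≡19 → t
x(23)−r(17): 6 → g
u(20)−v(21): -1≡25 → z
m(12)−q(16): -4≡22 → w
a(0)−v(21): -21≡5 → f
t(19)−d(3): 16 → q
b(1)−m(12): -11≡15 → p
f(5)−r(17): -12≡14 → o
f(5)−v(21): -16≡10 → k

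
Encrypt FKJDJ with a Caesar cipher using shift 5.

F(5): 5+5=10 → K
K(10): 10+5=15 → P
J(9): 9+5=14 → O
D(3): 3+5=8 → I
J(9): 9+5=14 → O

KPOIO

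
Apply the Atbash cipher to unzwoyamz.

u(20) → f(5)
n(13) → m(12)
z(25) → a(0)
w(22) → d(3)
o(14) → l(11)
y(24) → b(1)
a(0) → z(25)
m(12) → n(13)
z(25) → a(0)

fmadlbzna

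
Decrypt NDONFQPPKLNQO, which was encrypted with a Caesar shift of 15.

YOZYQBAAVWYBZ

N(13): 13−15=-2≡24 → Y
D(3): 3−15=-12≡14 → O
O(14): 14−15=-1≡25 → Z
N(13): 13−15=-2≡24 → Y
F(5): 5−15=-10≡16 → Q
Q(16): 16−15=1 → B
P(15): 15−15=0 → A
P(15): 15−15=0 → A
K(10): 10−15=-5≡21 → V
L(11): 11−15=-4≡22 → W
N(13): 13−15=-2≡24 → Y
Q(16): 16−15=1 → B
O(14): 14−15=-1≡25 → Z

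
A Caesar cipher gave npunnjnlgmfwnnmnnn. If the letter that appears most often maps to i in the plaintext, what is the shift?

5

The most frequent ciphertext letter is n (appears 9 times).
n is position 13; i is position 8.
Shift = 5.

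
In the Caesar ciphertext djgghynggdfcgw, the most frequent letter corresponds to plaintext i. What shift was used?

24

The most frequent ciphertext letter is g (appears 5 times).
g is position 6; i is position 8.
Shift = -2≡24.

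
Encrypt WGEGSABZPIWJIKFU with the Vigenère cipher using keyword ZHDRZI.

VNHXRIAGSZVRHRIL

Repeat the key across the message: ZHDRZIZHDRZIZHDR
W(22)+Z(25): 47≡21 → V
G(6)+H(7): 13 → N
E(4)+D(3): 7 → H
G(6)+R(17): 23 → X
S(18)+Z(25): 43≡17 → R
A(0)+I(8): 8 → I
B(1)+Z(25): 26≡0 → A
Z(25)+H(7): 32≡6 → G
P(15)+D(3): 18 → S
I(8)+R(17): 25 → Z
W(22)+Z(25): 47≡21 → V
J(9)+I(8): 17 → R
I(8)+Z(25): 33≡7 → H
K(10)+H(7): 17 → R
F(5)+D(3): 8 → I
U(20)+R(17): 37≡11 → L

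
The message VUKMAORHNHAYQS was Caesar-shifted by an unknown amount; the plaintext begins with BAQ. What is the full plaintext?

From the crib: V(21)−B(1)=20, so the shift is 20.
Subtract 20 from each ciphertext letter:
V(21): 21−20=1 → B
U(20): 20−20=0 → A
K(10): 10−20=-10≡16 → Q
M(12): 12−20=-8≡18 → S
A(0): 0−20=-20≡6 → G
O(14): 14−20=-6≡20 → U
R(17): 17−20=-3≡23 → X
H(7): 7−20=-13≡13 → N
N(13): 13−20=-7≡19 → T
H(7): 7−20=-13≡13 → N
A(0): 0−20=-20≡6 → G
Y(24): 24−20=4 → E
Q(16): 16−20=-4≡22 → W
S(18): 18−20=-2≡24 → Y

BAQSGUXNTNGEWY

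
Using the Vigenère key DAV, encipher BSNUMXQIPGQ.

Repeat the key across the message: DAVDAVDAVDA
B(1)+D(3): 4 → E
S(18)+A(0): 18 → S
N(13)+V(21): 34≡8 → I
U(20)+D(3): 23 → X
M(12)+A(0): 12 → M
X(23)+V(21): 44≡18 → S
Q(16)+D(3): 19 → T
I(8)+A(0): 8 → I
P(15)+V(21): 36≡10 → K
G(6)+D(3): 9 → J
Q(16)+A(0): 16 → Q

ESIXMSTIKJQ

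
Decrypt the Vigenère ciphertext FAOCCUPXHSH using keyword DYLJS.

CCDTKRRMYAE

Repeat the key across the ciphertext: DYLJSDYLJSD
F(5)−D(3): 2 → C
A(0)−Y(24): -24≡2 → C
O(14)−L(11): 3 → D
C(2)−J(9): -7≡19 → T
C(2)−S(18): -16≡10 → K
U(20)−D(3): 17 → R
P(15)−Y(24): -9≡17 → R
X(23)−L(11): 12 → M
H(7)−J(9): -2≡24 → Y
S(18)−S(18): 0 → A
H(7)−D(3): 4 → E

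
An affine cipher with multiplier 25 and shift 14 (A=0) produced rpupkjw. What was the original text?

xzuzefs

The inverse of 25 mod 26 is 25, since 25·25=625≡1. Apply D(y)=25·(y−14) mod 26:
r(17): 25·(17−14)=75≡23 → x
p(15): 25·(15−14)=25 → z
u(20): 25·(20−14)=150≡20 → u
p(15): 25·(15−14)=25 → z
k(10): 25·(10−14)=-100≡4 → e
j(9): 25·(9−14)=-125≡5 → f
w(22): 25·(22−14)=200≡18 → s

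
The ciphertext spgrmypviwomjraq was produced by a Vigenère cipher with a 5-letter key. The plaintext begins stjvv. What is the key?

Subtract each crib letter from the matching ciphertext letter (mod 26):
s(18)−s(18)=0 → a
p(15)−t(19)=-4≡22 → w
g(6)−j(9)=-3≡23 → x
r(17)−v(21)=-4≡22 → w
m(12)−v(21)=-9≡17 → r

awxwr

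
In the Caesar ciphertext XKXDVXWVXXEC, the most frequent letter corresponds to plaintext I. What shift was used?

The most frequent ciphertext letter is X (appears 5 times).
X is position 23; I is position 8.
Shift = 15.

15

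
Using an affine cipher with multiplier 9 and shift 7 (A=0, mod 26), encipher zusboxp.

z(25): 9·25+7=232≡24 → y
u(20): 9·20+7=187≡5 → f
s(18): 9·18+7=169≡13 → n
b(1): 9·1+7=16 → q
o(14): 9·14+7=133≡3 → d
x(23): 9·23+7=214≡6 → g
p(15): 9·15+7=142≡12 → m

yfnqdgm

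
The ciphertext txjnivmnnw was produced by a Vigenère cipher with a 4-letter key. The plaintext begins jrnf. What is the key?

Subtract each crib letter from the matching ciphertext letter (mod 26):
t(19)−j(9)=10 → k
x(23)−r(17)=6 → g
j(9)−n(13)=-4≡22 → w
n(13)−f(5)=8 → i

kgwi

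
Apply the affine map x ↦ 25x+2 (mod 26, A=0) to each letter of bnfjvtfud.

bpxthjxiz

b(1): 25·1+2=27≡1 → b
n(13): 25·13+2=327≡15 → p
f(5): 25·5+2=127≡23 → x
j(9): 25·9+2=227≡19 → t
v(21): 25·21+2=527≡7 → h
t(19): 25·19+2=477≡9 → j
f(5): 25·5+2=127≡23 → x
u(20): 25·20+2=502≡8 → i
d(3): 25·3+2=77≡25 → z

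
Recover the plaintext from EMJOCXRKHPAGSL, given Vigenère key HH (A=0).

Repeat the key across the ciphertext: HHHHHHHHHHHHHH
E(4)−H(7): -3≡23 → X
M(12)−H(7): 5 → F
J(9)−H(7): 2 → C
O(14)−H(7): 7 → H
C(2)−H(7): -5≡21 → V
X(23)−H(7): 16 → Q
R(17)−H(7): 10 → K
K(10)−H(7): 3 → D
H(7)−H(7): 0 → A
P(15)−H(7): 8 → I
A(0)−H(7): -7≡19 → T
G(6)−H(7): -1≡25 → Z
S(18)−H(7): 11 → L
L(11)−H(7): 4 → E

XFCHVQKDAITZLE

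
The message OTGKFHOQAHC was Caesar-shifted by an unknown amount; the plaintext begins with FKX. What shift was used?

From the crib: O(14)−F(5)=9, so the shift is 9.

9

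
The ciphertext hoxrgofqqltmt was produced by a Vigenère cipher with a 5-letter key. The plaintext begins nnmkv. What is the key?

Subtract each crib letter from the matching ciphertext letter (mod 26):
h(7)−n(13)=-6≡20 → u
o(14)−n(13)=1 → b
x(23)−m(12)=11 → l
r(17)−k(10)=7 → h
g(6)−v(21)=-15≡11 → l

ublhl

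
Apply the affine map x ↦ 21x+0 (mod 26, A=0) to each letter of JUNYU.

J(9): 21·9+0=189≡7 → H
U(20): 21·20+0=420≡4 → E
N(13): 21·13+0=273≡13 → N
Y(24): 21·24+0=504≡10 → K
U(20): 21·20+0=420≡4 → E

HENKE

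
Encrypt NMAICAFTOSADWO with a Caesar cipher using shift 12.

ZYMUOMRFAEMPIA

N(13): 13+12=25 → Z
M(12): 12+12=24 → Y
A(0): 0+12=12 → M
I(8): 8+12=20 → U
C(2): 2+12=14 → O
A(0): 0+12=12 → M
F(5): 5+12=17 → R
T(19): 19+12=31≡5 → F
O(14): 14+12=26≡0 → A
S(18): 18+12=30≡4 → E
A(0): 0+12=12 → M
D(3): 3+12=15 → P
W(22): 22+12=34≡8 → I
O(14): 14+12=26≡0 → A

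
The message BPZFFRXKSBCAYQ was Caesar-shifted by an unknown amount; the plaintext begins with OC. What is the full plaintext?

OCMSSEKXFOPNLD

From the crib: B(1)−O(14)=-13≡13, so the shift is 13.
Subtract 13 from each ciphertext letter:
B(1): 1−13=-12≡14 → O
P(15): 15−13=2 → C
Z(25): 25−13=12 → M
F(5): 5−13=-8≡18 → S
F(5): 5−13=-8≡18 → S
R(17): 17−13=4 → E
X(23): 23−13=10 → K
K(10): 10−13=-3≡23 → X
S(18): 18−13=5 → F
B(1): 1−13=-12≡14 → O
C(2): 2−13=-11≡15 → P
A(0): 0−13=-13≡13 → N
Y(24): 24−13=11 → L
Q(16): 16−13=3 → D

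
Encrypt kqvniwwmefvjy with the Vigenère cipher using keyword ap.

kfvcilwbeuvyy

Repeat the key across the message: apapapapapapa
k(10)+a(0): 10 → k
q(16)+p(15): 31≡5 → f
v(21)+a(0): 21 → v
n(13)+p(15): 28≡2 → c
i(8)+a(0): 8 → i
w(22)+p(15): 37≡11 → l
w(22)+a(0): 22 → w
m(12)+p(15): 27≡1 → b
e(4)+a(0): 4 → e
f(5)+p(15): 20 → u
v(21)+a(0): 21 → v
j(9)+p(15): 24 → y
y(24)+a(0): 24 → y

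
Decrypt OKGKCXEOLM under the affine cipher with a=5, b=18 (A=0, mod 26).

The inverse of 5 mod 26 is 21, since 5·21=105≡1. Apply D(y)=21·(y−18) mod 26:
O(14): 21·(14−18)=-84≡20 → U
K(10): 21·(10−18)=-168≡14 → O
G(6): 21·(6−18)=-252≡8 → I
K(10): 21·(10−18)=-168≡14 → O
C(2): 21·(2−18)=-336≡2 → C
X(23): 21·(23−18)=105≡1 → B
E(4): 21·(4−18)=-294≡18 → S
O(14): 21·(14−18)=-84≡20 → U
L(11): 21·(11−18)=-147≡9 → J
M(12): 21·(12−18)=-126≡4 → E

UOIOCBSUJE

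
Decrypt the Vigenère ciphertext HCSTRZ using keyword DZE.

EDOQSV

Repeat the key across the ciphertext: DZEDZE
H(7)−D(3): 4 → E
C(2)−Z(25): -23≡3 → D
S(18)−E(4): 14 → O
T(19)−D(3): 16 → Q
R(17)−Z(25): -8≡18 → S
Z(25)−E(4): 21 → V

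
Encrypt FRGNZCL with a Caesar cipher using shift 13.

SETAMPY

F(5): 5+13=18 → S
R(17): 17+13=30≡4 → E
G(6): 6+13=19 → T
N(13): 13+13=26≡0 → A
Z(25): 25+13=38≡12 → M
C(2): 2+13=15 → P
L(11): 11+13=24 → Y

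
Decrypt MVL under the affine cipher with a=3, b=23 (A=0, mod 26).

The inverse of 3 mod 26 is 9, since 3·9=27≡1. Apply D(y)=9·(y−23) mod 26:
M(12): 9·(12−23)=-99≡5 → F
V(21): 9·(21−23)=-18≡8 → I
L(11): 9·(11−23)=-108≡22 → W

FIW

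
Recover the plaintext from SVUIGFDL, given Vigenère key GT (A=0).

MCOPAMXS

Repeat the key across the ciphertext: GTGTGTGT
S(18)−G(6): 12 → M
V(21)−T(19): 2 → C
U(20)−G(6): 14 → O
I(8)−T(19): -11≡15 → P
G(6)−G(6): 0 → A
F(5)−T(19): -14≡12 → M
D(3)−G(6): -3≡23 → X
L(11)−T(19): -8≡18 → S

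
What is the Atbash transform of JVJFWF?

QEQUDU

J(9) → Q(16)
V(21) → E(4)
J(9) → Q(16)
F(5) → U(20)
W(22) → D(3)
F(5) → U(20)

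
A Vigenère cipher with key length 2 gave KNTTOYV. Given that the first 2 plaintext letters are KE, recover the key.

Subtract each crib letter from the matching ciphertext letter (mod 26):
K(10)−K(10)=0 → A
N(13)−E(4)=9 → J

AJ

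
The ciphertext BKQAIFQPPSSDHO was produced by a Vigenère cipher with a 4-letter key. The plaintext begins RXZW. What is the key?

Subtract each crib letter from the matching ciphertext letter (mod 26):
B(1)−R(17)=-16≡10 → K
K(10)−X(23)=-13≡13 → N
Q(16)−Z(25)=-9≡17 → R
A(0)−W(22)=-22≡4 → E

KNRE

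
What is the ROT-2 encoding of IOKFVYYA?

KQMHXAAC

I(8): 8+2=10 → K
O(14): 14+2=16 → Q
K(10): 10+2=12 → M
F(5): 5+2=7 → H
V(21): 21+2=23 → X
Y(24): 24+2=26≡0 → A
Y(24): 24+2=26≡0 → A
A(0): 0+2=2 → C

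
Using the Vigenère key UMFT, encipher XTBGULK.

Repeat the key across the message: UMFTUMF
X(23)+U(20): 43≡17 → R
T(19)+M(12): 31≡5 → F
B(1)+F(5): 6 → G
G(6)+T(19): 25 → Z
U(20)+U(20): 40≡14 → O
L(11)+M(12): 23 → X
K(10)+F(5): 15 → P

RFGZOXP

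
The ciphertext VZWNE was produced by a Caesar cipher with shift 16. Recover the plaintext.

FJGXO

V(21): 21−16=5 → F
Z(25): 25−16=9 → J
W(22): 22−16=6 → G
N(13): 13−16=-3≡23 → X
E(4): 4−16=-12≡14 → O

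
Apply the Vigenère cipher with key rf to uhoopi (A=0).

lmftgn

Repeat the key across the message: rfrfrf
u(20)+r(17): 37≡11 → l
h(7)+f(5): 12 → m
o(14)+r(17): 31≡5 → f
o(14)+f(5): 19 → t
p(15)+r(17): 32≡6 → g
i(8)+f(5): 13 → n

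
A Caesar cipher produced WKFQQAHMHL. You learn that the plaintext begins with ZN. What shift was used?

23

From the crib: W(22)−Z(25)=-3≡23, so the shift is 23.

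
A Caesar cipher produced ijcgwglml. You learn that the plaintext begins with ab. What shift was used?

8

From the crib: i(8)−a(0)=8, so the shift is 8.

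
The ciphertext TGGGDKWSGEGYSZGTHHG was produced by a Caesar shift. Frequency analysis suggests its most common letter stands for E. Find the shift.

2

The most frequent ciphertext letter is G (appears 7 times).
G is position 6; E is position 4.
Shift = 2.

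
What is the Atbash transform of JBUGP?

J(9) → Q(16)
B(1) → Y(24)
U(20) → F(5)
G(6) → T(19)
P(15) → K(10)

QYFTK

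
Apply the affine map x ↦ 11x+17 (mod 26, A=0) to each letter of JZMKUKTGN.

J(9): 11·9+17=116≡12 → M
Z(25): 11·25+17=292≡6 → G
M(12): 11·12+17=149≡19 → T
K(10): 11·10+17=127≡23 → X
U(20): 11·20+17=237≡3 → D
K(10): 11·10+17=127≡23 → X
T(19): 11·19+17=226≡18 → S
G(6): 11·6+17=83≡5 → F
N(13): 11·13+17=160≡4 → E

MGTXDXSFE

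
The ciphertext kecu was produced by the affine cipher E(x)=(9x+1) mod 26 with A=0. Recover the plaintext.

bjdf

The inverse of 9 mod 26 is 3, since 9·3=27≡1. Apply D(y)=3·(y−1) mod 26:
k(10): 3·(10−1)=27≡1 → b
e(4): 3·(4−1)=9 → j
c(2): 3·(2−1)=3 → d
u(20): 3·(20−1)=57≡5 → f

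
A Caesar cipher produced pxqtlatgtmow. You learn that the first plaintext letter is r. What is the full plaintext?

rzsvncvivoqy

From the crib: p(15)−r(17)=-2≡24, so the shift is 24.
Subtract 24 from each ciphertext letter:
p(15): 15−24=-9≡17 → r
x(23): 23−24=-1≡25 → z
q(16): 16−24=-8≡18 → s
t(19): 19−24=-5≡21 → v
l(11): 11−24=-13≡13 → n
a(0): 0−24=-24≡2 → c
t(19): 19−24=-5≡21 → v
g(6): 6−24=-18≡8 → i
t(19): 19−24=-5≡21 → v
m(12): 12−24=-12≡14 → o
o(14): 14−24=-10≡16 → q
w(22): 22−24=-2≡24 → y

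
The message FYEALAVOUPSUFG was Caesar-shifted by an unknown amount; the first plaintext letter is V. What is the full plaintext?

From the crib: F(5)−V(21)=-16≡10, so the shift is 10.
Subtract 10 from each ciphertext letter:
F(5): 5−10=-5≡21 → V
Y(24): 24−10=14 → O
E(4): 4−10=-6≡20 → U
A(0): 0−10=-10≡16 → Q
L(11): 11−10=1 → B
A(0): 0−10=-10≡16 → Q
V(21): 21−10=11 → L
O(14): 14−10=4 → E
U(20): 20−10=10 → K
P(15): 15−10=5 → F
S(18): 18−10=8 → I
U(20): 20−10=10 → K
F(5): 5−10=-5≡21 → V
G(6): 6−10=-4≡22 → W

VOUQBQLEKFIKVW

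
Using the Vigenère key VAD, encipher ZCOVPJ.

UCRQPM

Repeat the key across the message: VADVAD
Z(25)+V(21): 46≡20 → U
C(2)+A(0): 2 → C
O(14)+D(3): 17 → R
V(21)+V(21): 42≡16 → Q
P(15)+A(0): 15 → P
J(9)+D(3): 12 → M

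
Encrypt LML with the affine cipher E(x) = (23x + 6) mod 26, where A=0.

ZWZ

L(11): 23·11+6=259≡25 → Z
M(12): 23·12+6=282≡22 → W
L(11): 23·11+6=259≡25 → Z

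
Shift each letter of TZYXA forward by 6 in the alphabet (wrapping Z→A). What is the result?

ZFEDG

T(19): 19+6=25 → Z
Z(25): 25+6=31≡5 → F
Y(24): 24+6=30≡4 → E
X(23): 23+6=29≡3 → D
A(0): 0+6=6 → G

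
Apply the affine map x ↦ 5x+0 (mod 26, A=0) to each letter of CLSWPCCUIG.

KDMGXKKWOE

C(2): 5·2+0=10 → K
L(11): 5·11+0=55≡3 → D
S(18): 5·18+0=90≡12 → M
W(22): 5·22+0=110≡6 → G
P(15): 5·15+0=75≡23 → X
C(2): 5·2+0=10 → K
C(2): 5·2+0=10 → K
U(20): 5·20+0=100≡22 → W
I(8): 5·8+0=40≡14 → O
G(6): 5·6+0=30≡4 → E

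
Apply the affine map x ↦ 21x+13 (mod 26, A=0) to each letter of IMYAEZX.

ZFXNTSC

I(8): 21·8+13=181≡25 → Z
M(12): 21·12+13=265≡5 → F
Y(24): 21·24+13=517≡23 → X
A(0): 21·0+13=13 → N
E(4): 21·4+13=97≡19 → T
Z(25): 21·25+13=538≡18 → S
X(23): 21·23+13=496≡2 → C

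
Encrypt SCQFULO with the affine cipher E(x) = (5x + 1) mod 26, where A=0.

S(18): 5·18+1=91≡13 → N
C(2): 5·2+1=11 → L
Q(16): 5·16+1=81≡3 → D
F(5): 5·5+1=26≡0 → A
U(20): 5·20+1=101≡23 → X
L(11): 5·11+1=56≡4 → E
O(14): 5·14+1=71≡19 → T

NLDAXET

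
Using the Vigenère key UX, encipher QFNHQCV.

KCHEKZP

Repeat the key across the message: UXUXUXU
Q(16)+U(20): 36≡10 → K
F(5)+X(23): 28≡2 → C
N(13)+U(20): 33≡7 → H
H(7)+X(23): 30≡4 → E
Q(16)+U(20): 36≡10 → K
C(2)+X(23): 25 → Z
V(21)+U(20): 41≡15 → P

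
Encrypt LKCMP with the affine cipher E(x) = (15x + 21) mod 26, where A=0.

EPZTM

L(11): 15·11+21=186≡4 → E
K(10): 15·10+21=171≡15 → P
C(2): 15·2+21=51≡25 → Z
M(12): 15·12+21=201≡19 → T
P(15): 15·15+21=246≡12 → M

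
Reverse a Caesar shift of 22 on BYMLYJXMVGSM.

B(1): 1−22=-21≡5 → F
Y(24): 24−22=2 → C
M(12): 12−22=-10≡16 → Q
L(11): 11−22=-11≡15 → P
Y(24): 24−22=2 → C
J(9): 9−22=-13≡13 → N
X(23): 23−22=1 → B
M(12): 12−22=-10≡16 → Q
V(21): 21−22=-1≡25 → Z
G(6): 6−22=-16≡10 → K
S(18): 18−22=-4≡22 → W
M(12): 12−22=-10≡16 → Q

FCQPCNBQZKWQ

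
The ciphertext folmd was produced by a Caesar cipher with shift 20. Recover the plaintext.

f(5): 5−20=-15≡11 → l
o(14): 14−20=-6≡20 → u
l(11): 11−20=-9≡17 → r
m(12): 12−20=-8≡18 → s
d(3): 3−20=-17≡9 → j

lursj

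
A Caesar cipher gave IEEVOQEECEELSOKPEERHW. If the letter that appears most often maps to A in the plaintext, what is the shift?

The most frequent ciphertext letter is E (appears 8 times).
E is position 4; A is position 0.
Shift = 4.

4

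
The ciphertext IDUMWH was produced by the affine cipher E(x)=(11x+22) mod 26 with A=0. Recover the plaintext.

The inverse of 11 mod 26 is 19, since 11·19=209≡1. Apply D(y)=19·(y−22) mod 26:
I(8): 19·(8−22)=-266≡20 → U
D(3): 19·(3−22)=-361≡3 → D
U(20): 19·(20−22)=-38≡14 → O
M(12): 19·(12−22)=-190≡18 → S
W(22): 19·(22−22)=0 → A
H(7): 19·(7−22)=-285≡1 → B

UDOSAB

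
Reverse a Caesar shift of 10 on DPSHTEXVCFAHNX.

D(3): 3−10=-7≡19 → T
P(15): 15−10=5 → F
S(18): 18−10=8 → I
H(7): 7−10=-3≡23 → X
T(19): 19−10=9 → J
E(4): 4−10=-6≡20 → U
X(23): 23−10=13 → N
V(21): 21−10=11 → L
C(2): 2−10=-8≡18 → S
F(5): 5−10=-5≡21 → V
A(0): 0−10=-10≡16 → Q
H(7): 7−10=-3≡23 → X
N(13): 13−10=3 → D
X(23): 23−10=13 → N

TFIXJUNLSVQXDN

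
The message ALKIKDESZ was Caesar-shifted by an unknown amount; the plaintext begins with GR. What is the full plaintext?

GRQOQJKYF

From the crib: A(0)−G(6)=-6≡20, so the shift is 20.
Subtract 20 from each ciphertext letter:
A(0): 0−20=-20≡6 → G
L(11): 11−20=-9≡17 → R
K(10): 10−20=-10≡16 → Q
I(8): 8−20=-12≡14 → O
K(10): 10−20=-10≡16 → Q
D(3): 3−20=-17≡9 → J
E(4): 4−20=-16≡10 → K
S(18): 18−20=-2≡24 → Y
Z(25): 25−20=5 → F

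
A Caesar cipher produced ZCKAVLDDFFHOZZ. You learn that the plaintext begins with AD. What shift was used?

From the crib: Z(25)−A(0)=25, so the shift is 25.

25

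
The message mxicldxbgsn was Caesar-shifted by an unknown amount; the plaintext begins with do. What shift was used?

9

From the crib: m(12)−d(3)=9, so the shift is 9.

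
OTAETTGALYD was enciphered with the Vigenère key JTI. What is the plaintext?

Repeat the key across the ciphertext: JTIJTIJTIJT
O(14)−J(9): 5 → F
T(19)−T(19): 0 → A
A(0)−I(8): -8≡18 → S
E(4)−J(9): -5≡21 → V
T(19)−T(19): 0 → A
T(19)−I(8): 11 → L
G(6)−J(9): -3≡23 → X
A(0)−T(19): -19≡7 → H
L(11)−I(8): 3 → D
Y(24)−J(9): 15 → P
D(3)−T(19): -16≡10 → K

FASVALXHDPK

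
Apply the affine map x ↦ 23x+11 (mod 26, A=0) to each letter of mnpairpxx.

byslnmsuu

m(12): 23·12+11=287≡1 → b
n(13): 23·13+11=310≡24 → y
p(15): 23·15+11=356≡18 → s
a(0): 23·0+11=11 → l
i(8): 23·8+11=195≡13 → n
r(17): 23·17+11=402≡12 → m
p(15): 23·15+11=356≡18 → s
x(23): 23·23+11=540≡20 → u
x(23): 23·23+11=540≡20 → u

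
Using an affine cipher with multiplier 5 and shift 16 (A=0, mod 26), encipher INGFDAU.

I(8): 5·8+16=56≡4 → E
N(13): 5·13+16=81≡3 → D
G(6): 5·6+16=46≡20 → U
F(5): 5·5+16=41≡15 → P
D(3): 5·3+16=31≡5 → F
A(0): 5·0+16=16 → Q
U(20): 5·20+16=116≡12 → M

EDUPFQM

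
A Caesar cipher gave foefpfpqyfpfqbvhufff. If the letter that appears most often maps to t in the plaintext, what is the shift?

The most frequent ciphertext letter is f (appears 8 times).
f is position 5; t is position 19.
Shift = -14≡12.

12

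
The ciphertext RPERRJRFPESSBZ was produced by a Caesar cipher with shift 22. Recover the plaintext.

VTIVVNVJTIWWFD

R(17): 17−22=-5≡21 → V
P(15): 15−22=-7≡19 → T
E(4): 4−22=-18≡8 → I
R(17): 17−22=-5≡21 → V
R(17): 17−22=-5≡21 → V
J(9): 9−22=-13≡13 → N
R(17): 17−22=-5≡21 → V
F(5): 5−22=-17≡9 → J
P(15): 15−22=-7≡19 → T
E(4): 4−22=-18≡8 → I
S(18): 18−22=-4≡22 → W
S(18): 18−22=-4≡22 → W
B(1): 1−22=-21≡5 → F
Z(25): 25−22=3 → D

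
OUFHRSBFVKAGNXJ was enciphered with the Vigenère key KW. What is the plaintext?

EYVLHWRJLOQKDBZ

Repeat the key across the ciphertext: KWKWKWKWKWKWKWK
O(14)−K(10): 4 → E
U(20)−W(22): -2≡24 → Y
F(5)−K(10): -5≡21 → V
H(7)−W(22): -15≡11 → L
R(17)−K(10): 7 → H
S(18)−W(22): -4≡22 → W
B(1)−K(10): -9≡17 → R
F(5)−W(22): -17≡9 → J
V(21)−K(10): 11 → L
K(10)−W(22): -12≡14 → O
A(0)−K(10): -10≡16 → Q
G(6)−W(22): -16≡10 → K
N(13)−K(10): 3 → D
X(23)−W(22): 1 → B
J(9)−K(10): -1≡25 → Z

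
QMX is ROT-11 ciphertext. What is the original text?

FBM

Q(16): 16−11=5 → F
M(12): 12−11=1 → B
X(23): 23−11=12 → M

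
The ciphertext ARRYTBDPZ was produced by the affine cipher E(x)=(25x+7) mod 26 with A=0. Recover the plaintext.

The inverse of 25 mod 26 is 25, since 25·25=625≡1. Apply D(y)=25·(y−7) mod 26:
A(0): 25·(0−7)=-175≡7 → H
R(17): 25·(17−7)=250≡16 → Q
R(17): 25·(17−7)=250≡16 → Q
Y(24): 25·(24−7)=425≡9 → J
T(19): 25·(19−7)=300≡14 → O
B(1): 25·(1−7)=-150≡6 → G
D(3): 25·(3−7)=-100≡4 → E
P(15): 25·(15−7)=200≡18 → S
Z(25): 25·(25−7)=450≡8 → I

HQQJOGESI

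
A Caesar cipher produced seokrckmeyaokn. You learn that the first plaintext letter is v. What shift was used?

From the crib: s(18)−v(21)=-3≡23, so the shift is 23.

23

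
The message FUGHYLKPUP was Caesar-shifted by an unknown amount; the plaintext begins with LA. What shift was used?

20

From the crib: F(5)−L(11)=-6≡20, so the shift is 20.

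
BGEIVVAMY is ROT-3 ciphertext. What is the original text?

B(1): 1−3=-2≡24 → Y
G(6): 6−3=3 → D
E(4): 4−3=1 → B
I(8): 8−3=5 → F
V(21): 21−3=18 → S
V(21): 21−3=18 → S
A(0): 0−3=-3≡23 → X
M(12): 12−3=9 → J
Y(24): 24−3=21 → V

YDBFSSXJV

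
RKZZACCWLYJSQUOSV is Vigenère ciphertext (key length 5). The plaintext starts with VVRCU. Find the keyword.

WPIXG

Subtract each crib letter from the matching ciphertext letter (mod 26):
R(17)−V(21)=-4≡22 → W
K(10)−V(21)=-11≡15 → P
Z(25)−R(17)=8 → I
Z(25)−C(2)=23 → X
A(0)−U(20)=-20≡6 → G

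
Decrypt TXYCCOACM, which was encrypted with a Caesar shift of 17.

T(19): 19−17=2 → C
X(23): 23−17=6 → G
Y(24): 24−17=7 → H
C(2): 2−17=-15≡11 → L
C(2): 2−17=-15≡11 → L
O(14): 14−17=-3≡23 → X
A(0): 0−17=-17≡9 → J
C(2): 2−17=-15≡11 → L
M(12): 12−17=-5≡21 → V

CGHLLXJLV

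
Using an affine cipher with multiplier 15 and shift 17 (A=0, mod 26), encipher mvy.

pun

m(12): 15·12+17=197≡15 → p
v(21): 15·21+17=332≡20 → u
y(24): 15·24+17=377≡13 → n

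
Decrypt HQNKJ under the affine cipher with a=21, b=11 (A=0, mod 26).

The inverse of 21 mod 26 is 5, since 21·5=105≡1. Apply D(y)=5·(y−11) mod 26:
H(7): 5·(7−11)=-20≡6 → G
Q(16): 5·(16−11)=25 → Z
N(13): 5·(13−11)=10 → K
K(10): 5·(10−11)=-5≡21 → V
J(9): 5·(9−11)=-10≡16 → Q

GZKVQ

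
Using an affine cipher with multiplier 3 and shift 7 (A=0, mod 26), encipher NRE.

N(13): 3·13+7=46≡20 → U
R(17): 3·17+7=58≡6 → G
E(4): 3·4+7=19 → T

UGT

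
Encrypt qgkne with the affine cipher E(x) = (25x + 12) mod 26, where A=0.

wgczi

q(16): 25·16+12=412≡22 → w
g(6): 25·6+12=162≡6 → g
k(10): 25·10+12=262≡2 → c
n(13): 25·13+12=337≡25 → z
e(4): 25·4+12=112≡8 → i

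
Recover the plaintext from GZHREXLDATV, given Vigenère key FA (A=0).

Repeat the key across the ciphertext: FAFAFAFAFAF
G(6)−F(5): 1 → B
Z(25)−A(0): 25 → Z
H(7)−F(5): 2 → C
R(17)−A(0): 17 → R
E(4)−F(5): -1≡25 → Z
X(23)−A(0): 23 → X
L(11)−F(5): 6 → G
D(3)−A(0): 3 → D
A(0)−F(5): -5≡21 → V
T(19)−A(0): 19 → T
V(21)−F(5): 16 → Q

BZCRZXGDVTQ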